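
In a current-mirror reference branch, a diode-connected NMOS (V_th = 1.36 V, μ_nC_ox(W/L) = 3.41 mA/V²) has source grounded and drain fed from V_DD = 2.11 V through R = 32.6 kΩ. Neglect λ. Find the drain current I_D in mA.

With gate tied to drain, V_GS = V_DS ≥ V_GS − V_th, so the device is in saturation.
KCL at the drain: ½ k_n (V_GS − V_th)² = (V_DD − V_GS)/R.
Let x = V_GS − 1.36. Then 55.6 x² + x − 0.75 = 0, giving x = 0.108 V (positive root), so V_GS = 1.47 V.
I_D = (V_DD − V_GS)/R = (2.11 − 1.47) / 32.6 = 0.0197 mA.

I_D = 0.0197 mA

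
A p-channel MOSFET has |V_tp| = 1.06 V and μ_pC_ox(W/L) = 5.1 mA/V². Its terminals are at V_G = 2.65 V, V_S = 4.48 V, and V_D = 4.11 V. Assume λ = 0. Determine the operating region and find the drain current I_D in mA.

V_SG = V_S − V_G = 4.48 − 2.65 = 1.83 V; V_SD = V_S − V_D = 4.48 − 4.11 = 0.37 V.
V_ov = V_SG − |V_tp| = 1.83 − 1.06 = 0.77 V.
Since V_SD = 0.37 V < V_ov = 0.77 V, the device is in the triode region.
I_D = k_p [V_ov · V_SD − ½ V_SD²] = 5.1 × [0.77 × 0.37 − 0.5 × 0.37²] = 1.1 mA.

Triode; I_D = 1.10 mA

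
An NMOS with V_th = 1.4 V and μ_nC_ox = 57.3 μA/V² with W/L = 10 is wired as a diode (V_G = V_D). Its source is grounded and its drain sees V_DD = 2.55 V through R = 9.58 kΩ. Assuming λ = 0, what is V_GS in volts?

With gate tied to drain, V_GS = V_DS ≥ V_GS − V_th, so the device is in saturation.
k_n = μ_nC_ox · (W/L) = 0.573 mA/V².
KCL at the drain: ½ k_n (V_GS − V_th)² = (V_DD − V_GS)/R.
Let x = V_GS − 1.4. Then 2.74 x² + x − 1.15 = 0, giving x = 0.49 V (positive root), so V_GS = 1.89 V.
I_D = (V_DD − V_GS)/R = (2.55 − 1.89) / 9.58 = 0.0689 mA.

V_GS = 1.89 V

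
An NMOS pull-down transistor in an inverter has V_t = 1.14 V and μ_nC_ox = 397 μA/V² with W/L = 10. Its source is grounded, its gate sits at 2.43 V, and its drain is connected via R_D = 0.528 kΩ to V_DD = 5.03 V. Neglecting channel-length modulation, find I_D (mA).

V_GS = V_G = 2.43 V, so V_ov = 2.43 − 1.14 = 1.29 V.
k_n = μ_nC_ox · (W/L) = 3.97 mA/V².
Assume saturation: I_D = ½ k_n V_ov² = 0.5 × 3.97 × 1.29² = 3.3 mA, giving V_DS = V_DD − I_D R_D = 5.03 − 3.3 × 0.528 = 3.29 V.
V_DS = 3.29 V ≥ V_ov = 1.29 V, confirming saturation.

I_D = 3.30 mA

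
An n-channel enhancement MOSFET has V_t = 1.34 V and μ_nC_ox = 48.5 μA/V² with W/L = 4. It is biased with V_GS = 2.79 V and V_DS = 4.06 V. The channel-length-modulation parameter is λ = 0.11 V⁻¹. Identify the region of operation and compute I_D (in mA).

Saturation; I_D = 0.295 mA

k_n = μ_nC_ox · (W/L) = 0.194 mA/V².
V_ov = V_GS − V_t = 2.79 − 1.34 = 1.45 V.
Since V_DS = 4.06 V ≥ V_ov = 1.45 V, the device is in saturation.
I_D = ½ k_n V_ov² (1 + λ V_DS) = 0.5 × 0.194 × 1.45² × (1 + 0.11 × 4.06) = 0.295 mA.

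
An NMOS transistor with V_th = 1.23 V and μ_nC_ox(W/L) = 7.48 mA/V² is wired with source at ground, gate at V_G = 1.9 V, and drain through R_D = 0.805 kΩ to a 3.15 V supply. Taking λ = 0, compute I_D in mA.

I_D = 1.68 mA

V_GS = V_G = 1.9 V, so V_ov = 1.9 − 1.23 = 0.67 V.
Assume saturation: I_D = ½ k_n V_ov² = 0.5 × 7.48 × 0.67² = 1.68 mA, giving V_DS = V_DD − I_D R_D = 3.15 − 1.68 × 0.805 = 1.8 V.
V_DS = 1.8 V ≥ V_ov = 0.67 V, confirming saturation.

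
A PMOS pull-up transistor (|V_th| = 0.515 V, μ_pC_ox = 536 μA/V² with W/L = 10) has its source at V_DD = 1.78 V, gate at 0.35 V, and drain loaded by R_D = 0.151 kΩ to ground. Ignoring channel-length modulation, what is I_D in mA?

I_D = 2.24 mA

V_SG = V_DD − V_G = 1.78 − 0.35 = 1.43 V, so V_ov = 1.43 − 0.515 = 0.915 V.
k_p = μ_pC_ox · (W/L) = 5.36 mA/V².
Assume saturation: I_D = ½ k_p V_ov² = 0.5 × 5.36 × 0.915² = 2.24 mA, giving V_SD = V_DD − I_D R_D = 1.78 − 2.24 × 0.151 = 1.44 V.
V_SD = 1.44 V ≥ V_ov = 0.915 V, confirming saturation.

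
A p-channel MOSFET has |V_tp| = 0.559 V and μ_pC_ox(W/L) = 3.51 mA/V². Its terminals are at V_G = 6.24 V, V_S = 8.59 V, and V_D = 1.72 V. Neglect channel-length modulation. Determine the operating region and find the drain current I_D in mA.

Saturation; I_D = 5.63 mA

V_SG = V_S − V_G = 8.59 − 6.24 = 2.35 V; V_SD = V_S − V_D = 8.59 − 1.72 = 6.87 V.
V_ov = V_SG − |V_tp| = 2.35 − 0.559 = 1.79 V.
Since V_SD = 6.87 V ≥ V_ov = 1.79 V, the device is in saturation.
I_D = ½ k_p V_ov² = 0.5 × 3.51 × 1.79² = 5.63 mA.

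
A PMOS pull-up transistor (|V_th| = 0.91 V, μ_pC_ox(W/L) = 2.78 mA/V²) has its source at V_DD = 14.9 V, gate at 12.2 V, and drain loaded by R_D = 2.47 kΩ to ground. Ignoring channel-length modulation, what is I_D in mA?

I_D = 4.45 mA

V_SG = V_DD − V_G = 14.9 − 12.2 = 2.7 V, so V_ov = 2.7 − 0.91 = 1.79 V.
Assume saturation: I_D = ½ k_p V_ov² = 0.5 × 2.78 × 1.79² = 4.45 mA, giving V_SD = V_DD − I_D R_D = 14.9 − 4.45 × 2.47 = 3.9 V.
V_SD = 3.9 V ≥ V_ov = 1.79 V, confirming saturation.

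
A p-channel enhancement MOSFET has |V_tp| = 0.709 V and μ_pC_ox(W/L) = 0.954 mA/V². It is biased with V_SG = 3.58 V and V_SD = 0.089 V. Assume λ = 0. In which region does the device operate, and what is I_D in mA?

V_ov = V_SG − |V_tp| = 3.58 − 0.709 = 2.87 V.
Since V_SD = 0.089 V < V_ov = 2.87 V, the device is in the triode region.
I_D = k_p [V_ov · V_SD − ½ V_SD²] = 0.954 × [2.87 × 0.089 − 0.5 × 0.089²] = 0.24 mA.

Triode; I_D = 0.240 mA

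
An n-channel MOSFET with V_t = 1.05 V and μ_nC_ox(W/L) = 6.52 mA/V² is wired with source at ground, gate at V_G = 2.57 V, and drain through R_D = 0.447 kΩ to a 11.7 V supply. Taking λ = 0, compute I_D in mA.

I_D = 7.53 mA

V_GS = V_G = 2.57 V, so V_ov = 2.57 − 1.05 = 1.52 V.
Assume saturation: I_D = ½ k_n V_ov² = 0.5 × 6.52 × 1.52² = 7.53 mA, giving V_DS = V_DD − I_D R_D = 11.7 − 7.53 × 0.447 = 8.33 V.
V_DS = 8.33 V ≥ V_ov = 1.52 V, confirming saturation.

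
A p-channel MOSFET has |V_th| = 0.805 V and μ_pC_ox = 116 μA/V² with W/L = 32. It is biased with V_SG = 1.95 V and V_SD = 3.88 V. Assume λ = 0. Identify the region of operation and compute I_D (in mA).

Saturation; I_D = 2.43 mA

k_p = μ_pC_ox · (W/L) = 3.712 mA/V².
V_ov = V_SG − |V_th| = 1.95 − 0.805 = 1.15 V.
Since V_SD = 3.88 V ≥ V_ov = 1.15 V, the device is in saturation.
I_D = ½ k_p V_ov² = 0.5 × 3.712 × 1.15² = 2.43 mA.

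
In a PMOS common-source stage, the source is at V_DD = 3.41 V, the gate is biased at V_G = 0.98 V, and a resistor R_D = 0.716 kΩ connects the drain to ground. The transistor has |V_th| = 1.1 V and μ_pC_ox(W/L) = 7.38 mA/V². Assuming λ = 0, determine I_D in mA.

V_SG = V_DD − V_G = 3.41 − 0.98 = 2.43 V, so V_ov = 2.43 − 1.1 = 1.33 V.
Assume saturation: I_D = ½ k_p V_ov² = 0.5 × 7.38 × 1.33² = 6.53 mA, giving V_SD = V_DD − I_D R_D = 3.41 − 6.53 × 0.716 = -1.26 V.
But -1.26 V < V_ov = 1.33 V, so the device is actually in triode.
In triode I_D = k_p[V_ov V_SD − ½ V_SD²] and I_D = (V_DD − V_SD)/R_D. Equating: 2.64 V_SD² − 8.028 V_SD + 3.41 = 0, giving V_SD = 0.511 V (the root below V_ov).
I_D = (3.41 − 0.511) / 0.716 = 4.05 mA.

I_D = 4.05 mA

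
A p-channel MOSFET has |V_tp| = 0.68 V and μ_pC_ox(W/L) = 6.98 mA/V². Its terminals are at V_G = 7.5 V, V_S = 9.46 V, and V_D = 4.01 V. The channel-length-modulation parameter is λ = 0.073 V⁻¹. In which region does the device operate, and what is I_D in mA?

V_SG = V_S − V_G = 9.46 − 7.5 = 1.96 V; V_SD = V_S − V_D = 9.46 − 4.01 = 5.45 V.
V_ov = V_SG − |V_tp| = 1.96 − 0.68 = 1.28 V.
Since V_SD = 5.45 V ≥ V_ov = 1.28 V, the device is in saturation.
I_D = ½ k_p V_ov² (1 + λ V_SD) = 0.5 × 6.98 × 1.28² × (1 + 0.073 × 5.45) = 7.99 mA.

Saturation; I_D = 7.99 mA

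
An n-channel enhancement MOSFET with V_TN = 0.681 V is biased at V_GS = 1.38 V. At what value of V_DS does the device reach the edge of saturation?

V_DS,sat = 0.699 V

The boundary between triode and saturation is V_DS = V_GS − V_TN = V_ov.
V_ov = 1.38 − 0.681 = 0.699 V.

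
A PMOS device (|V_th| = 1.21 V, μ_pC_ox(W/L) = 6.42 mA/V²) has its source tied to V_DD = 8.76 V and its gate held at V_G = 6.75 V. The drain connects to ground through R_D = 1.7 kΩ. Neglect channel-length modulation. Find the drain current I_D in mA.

I_D = 2.05 mA

V_SG = V_DD − V_G = 8.76 − 6.75 = 2.01 V, so V_ov = 2.01 − 1.21 = 0.8 V.
Assume saturation: I_D = ½ k_p V_ov² = 0.5 × 6.42 × 0.8² = 2.05 mA, giving V_SD = V_DD − I_D R_D = 8.76 − 2.05 × 1.7 = 5.27 V.
V_SD = 5.27 V ≥ V_ov = 0.8 V, confirming saturation.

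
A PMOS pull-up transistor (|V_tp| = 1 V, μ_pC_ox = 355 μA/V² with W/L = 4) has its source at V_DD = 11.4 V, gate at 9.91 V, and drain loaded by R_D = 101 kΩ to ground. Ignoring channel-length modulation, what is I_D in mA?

V_SG = V_DD − V_G = 11.4 − 9.91 = 1.49 V, so V_ov = 1.49 − 1 = 0.49 V.
k_p = μ_pC_ox · (W/L) = 1.42 mA/V².
Assume saturation: I_D = ½ k_p V_ov² = 0.5 × 1.42 × 0.49² = 0.17 mA, giving V_SD = V_DD − I_D R_D = 11.4 − 0.17 × 101 = -5.82 V.
But -5.82 V < V_ov = 0.49 V, so the device is actually in triode.
In triode I_D = k_p[V_ov V_SD − ½ V_SD²] and I_D = (V_DD − V_SD)/R_D. Equating: 71.7 V_SD² − 71.28 V_SD + 11.4 = 0, giving V_SD = 0.2 V (the root below V_ov).
I_D = (11.4 − 0.2) / 101 = 0.111 mA.

I_D = 0.111 mA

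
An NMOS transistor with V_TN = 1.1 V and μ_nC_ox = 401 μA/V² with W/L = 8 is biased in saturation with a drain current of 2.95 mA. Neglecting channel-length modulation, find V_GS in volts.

k_n = μ_nC_ox · (W/L) = 3.208 mA/V².
In saturation I_D = ½ k_n (V_GS − V_TN)², so V_GS − V_TN = √(2 I_D / k_n) = √(2 × 2.95 / 3.208) = 1.36 V.
V_GS = 1.1 + 1.36 = 2.46 V.

V_GS = 2.46 V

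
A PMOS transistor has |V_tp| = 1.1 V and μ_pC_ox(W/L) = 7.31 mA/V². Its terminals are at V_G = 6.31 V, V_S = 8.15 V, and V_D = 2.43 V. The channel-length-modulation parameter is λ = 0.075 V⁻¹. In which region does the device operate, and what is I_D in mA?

Saturation; I_D = 2.86 mA

V_SG = V_S − V_G = 8.15 − 6.31 = 1.84 V; V_SD = V_S − V_D = 8.15 − 2.43 = 5.72 V.
V_ov = V_SG − |V_tp| = 1.84 − 1.1 = 0.74 V.
Since V_SD = 5.72 V ≥ V_ov = 0.74 V, the device is in saturation.
I_D = ½ k_p V_ov² (1 + λ V_SD) = 0.5 × 7.31 × 0.74² × (1 + 0.075 × 5.72) = 2.86 mA.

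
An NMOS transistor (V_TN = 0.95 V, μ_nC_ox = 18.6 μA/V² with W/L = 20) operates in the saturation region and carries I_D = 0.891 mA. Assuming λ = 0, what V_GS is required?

k_n = μ_nC_ox · (W/L) = 0.372 mA/V².
In saturation I_D = ½ k_n (V_GS − V_TN)², so V_GS − V_TN = √(2 I_D / k_n) = √(2 × 0.891 / 0.372) = 2.19 V.
V_GS = 0.95 + 2.19 = 3.14 V.

V_GS = 3.14 V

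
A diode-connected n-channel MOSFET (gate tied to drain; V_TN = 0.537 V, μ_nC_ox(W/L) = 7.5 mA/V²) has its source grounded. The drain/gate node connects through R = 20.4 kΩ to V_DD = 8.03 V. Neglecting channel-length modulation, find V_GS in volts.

With gate tied to drain, V_GS = V_DS ≥ V_GS − V_TN, so the device is in saturation.
KCL at the drain: ½ k_n (V_GS − V_TN)² = (V_DD − V_GS)/R.
Let x = V_GS − 0.537. Then 76.5 x² + x − 7.493 = 0, giving x = 0.306 V (positive root), so V_GS = 0.843 V.
I_D = (V_DD − V_GS)/R = (8.03 − 0.843) / 20.4 = 0.352 mA.

V_GS = 0.843 V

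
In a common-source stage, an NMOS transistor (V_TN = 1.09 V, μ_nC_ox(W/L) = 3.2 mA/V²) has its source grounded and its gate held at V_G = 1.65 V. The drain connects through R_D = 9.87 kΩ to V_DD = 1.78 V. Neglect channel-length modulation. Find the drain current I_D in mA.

V_GS = V_G = 1.65 V, so V_ov = 1.65 − 1.09 = 0.56 V.
Assume saturation: I_D = ½ k_n V_ov² = 0.5 × 3.2 × 0.56² = 0.502 mA, giving V_DS = V_DD − I_D R_D = 1.78 − 0.502 × 9.87 = -3.17 V.
But -3.17 V < V_ov = 0.56 V, so the device is actually in triode.
In triode I_D = k_n[V_ov V_DS − ½ V_DS²] and I_D = (V_DD − V_DS)/R_D. Equating: 15.8 V_DS² − 18.69 V_DS + 1.78 = 0, giving V_DS = 0.104 V (the root below V_ov).
I_D = (1.78 − 0.104) / 9.87 = 0.17 mA.

I_D = 0.170 mA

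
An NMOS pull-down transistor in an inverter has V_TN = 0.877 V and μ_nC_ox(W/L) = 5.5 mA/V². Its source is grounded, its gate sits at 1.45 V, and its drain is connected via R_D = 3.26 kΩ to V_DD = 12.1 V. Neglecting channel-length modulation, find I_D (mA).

I_D = 0.903 mA

V_GS = V_G = 1.45 V, so V_ov = 1.45 − 0.877 = 0.573 V.
Assume saturation: I_D = ½ k_n V_ov² = 0.5 × 5.5 × 0.573² = 0.903 mA, giving V_DS = V_DD − I_D R_D = 12.1 − 0.903 × 3.26 = 9.16 V.
V_DS = 9.16 V ≥ V_ov = 0.573 V, confirming saturation.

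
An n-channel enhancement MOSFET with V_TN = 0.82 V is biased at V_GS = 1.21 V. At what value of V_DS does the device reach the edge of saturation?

V_DS,sat = 0.390 V

The boundary between triode and saturation is V_DS = V_GS − V_TN = V_ov.
V_ov = 1.21 − 0.82 = 0.39 V.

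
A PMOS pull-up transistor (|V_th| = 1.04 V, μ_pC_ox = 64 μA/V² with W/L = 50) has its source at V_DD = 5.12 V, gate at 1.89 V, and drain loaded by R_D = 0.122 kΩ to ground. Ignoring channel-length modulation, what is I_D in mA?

V_SG = V_DD − V_G = 5.12 − 1.89 = 3.23 V, so V_ov = 3.23 − 1.04 = 2.19 V.
k_p = μ_pC_ox · (W/L) = 3.2 mA/V².
Assume saturation: I_D = ½ k_p V_ov² = 0.5 × 3.2 × 2.19² = 7.67 mA, giving V_SD = V_DD − I_D R_D = 5.12 − 7.67 × 0.122 = 4.18 V.
V_SD = 4.18 V ≥ V_ov = 2.19 V, confirming saturation.

I_D = 7.67 mA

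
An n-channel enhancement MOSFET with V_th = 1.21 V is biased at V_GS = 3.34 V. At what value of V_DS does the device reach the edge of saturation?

The boundary between triode and saturation is V_DS = V_GS − V_th = V_ov.
V_ov = 3.34 − 1.21 = 2.13 V.

V_DS,sat = 2.13 V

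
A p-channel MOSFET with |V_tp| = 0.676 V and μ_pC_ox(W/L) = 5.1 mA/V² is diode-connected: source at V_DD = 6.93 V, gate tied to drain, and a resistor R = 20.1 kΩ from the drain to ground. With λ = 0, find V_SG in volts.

With gate tied to drain, V_SG = V_SD ≥ V_SG − |V_tp|, so the device is in saturation.
KCL at the drain: ½ k_p (V_SG − |V_tp|)² = (V_DD − V_SG)/R.
Let x = V_SG − 0.676. Then 51.3 x² + x − 6.254 = 0, giving x = 0.34 V (positive root), so V_SG = 1.02 V.
I_D = (V_DD − V_SG)/R = (6.93 − 1.02) / 20.1 = 0.294 mA.

V_SG = 1.02 V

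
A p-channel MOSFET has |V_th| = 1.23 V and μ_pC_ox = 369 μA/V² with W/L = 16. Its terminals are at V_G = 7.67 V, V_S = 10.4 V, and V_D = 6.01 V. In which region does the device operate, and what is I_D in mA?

V_SG = V_S − V_G = 10.4 − 7.67 = 2.73 V; V_SD = V_S − V_D = 10.4 − 6.01 = 4.39 V.
k_p = μ_pC_ox · (W/L) = 5.904 mA/V².
V_ov = V_SG − |V_th| = 2.73 − 1.23 = 1.5 V.
Since V_SD = 4.39 V ≥ V_ov = 1.5 V, the device is in saturation.
I_D = ½ k_p V_ov² = 0.5 × 5.904 × 1.5² = 6.64 mA.

Saturation; I_D = 6.64 mA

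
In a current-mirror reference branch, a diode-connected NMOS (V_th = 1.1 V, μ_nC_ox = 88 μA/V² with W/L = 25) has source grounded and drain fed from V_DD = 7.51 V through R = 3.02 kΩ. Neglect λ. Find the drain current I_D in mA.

With gate tied to drain, V_GS = V_DS ≥ V_GS − V_th, so the device is in saturation.
k_n = μ_nC_ox · (W/L) = 2.2 mA/V².
KCL at the drain: ½ k_n (V_GS − V_th)² = (V_DD − V_GS)/R.
Let x = V_GS − 1.1. Then 3.32 x² + x − 6.41 = 0, giving x = 1.25 V (positive root), so V_GS = 2.35 V.
I_D = (V_DD − V_GS)/R = (7.51 − 2.35) / 3.02 = 1.71 mA.

I_D = 1.71 mA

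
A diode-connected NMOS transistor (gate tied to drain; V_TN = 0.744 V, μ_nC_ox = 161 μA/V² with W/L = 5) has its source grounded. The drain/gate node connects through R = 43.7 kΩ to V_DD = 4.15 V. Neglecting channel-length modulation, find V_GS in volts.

V_GS = 1.16 V

With gate tied to drain, V_GS = V_DS ≥ V_GS − V_TN, so the device is in saturation.
k_n = μ_nC_ox · (W/L) = 0.805 mA/V².
KCL at the drain: ½ k_n (V_GS − V_TN)² = (V_DD − V_GS)/R.
Let x = V_GS − 0.744. Then 17.6 x² + x − 3.406 = 0, giving x = 0.413 V (positive root), so V_GS = 1.16 V.
I_D = (V_DD − V_GS)/R = (4.15 − 1.16) / 43.7 = 0.0685 mA.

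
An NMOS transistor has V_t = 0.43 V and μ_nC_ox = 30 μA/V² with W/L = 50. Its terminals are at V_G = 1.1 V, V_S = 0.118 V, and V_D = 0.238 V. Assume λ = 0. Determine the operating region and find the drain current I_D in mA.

V_GS = V_G − V_S = 1.1 − 0.118 = 0.982 V; V_DS = V_D − V_S = 0.238 − 0.118 = 0.12 V.
k_n = μ_nC_ox · (W/L) = 1.5 mA/V².
V_ov = V_GS − V_t = 0.982 − 0.43 = 0.552 V.
Since V_DS = 0.12 V < V_ov = 0.552 V, the device is in the triode region.
I_D = k_n [V_ov · V_DS − ½ V_DS²] = 1.5 × [0.552 × 0.12 − 0.5 × 0.12²] = 0.0886 mA.

Triode; I_D = 0.0886 mA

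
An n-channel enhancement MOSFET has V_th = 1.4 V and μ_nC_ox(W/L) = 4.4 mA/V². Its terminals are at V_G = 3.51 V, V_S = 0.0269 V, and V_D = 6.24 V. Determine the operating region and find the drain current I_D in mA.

Saturation; I_D = 9.55 mA

V_GS = V_G − V_S = 3.51 − 0.0269 = 3.48 V; V_DS = V_D − V_S = 6.24 − 0.0269 = 6.21 V.
V_ov = V_GS − V_th = 3.48 − 1.4 = 2.08 V.
Since V_DS = 6.21 V ≥ V_ov = 2.08 V, the device is in saturation.
I_D = ½ k_n V_ov² = 0.5 × 4.4 × 2.08² = 9.55 mA.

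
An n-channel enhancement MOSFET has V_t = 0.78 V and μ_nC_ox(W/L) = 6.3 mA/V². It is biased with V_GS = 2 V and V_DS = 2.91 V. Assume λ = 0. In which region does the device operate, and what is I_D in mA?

V_ov = V_GS − V_t = 2 − 0.78 = 1.22 V.
Since V_DS = 2.91 V ≥ V_ov = 1.22 V, the device is in saturation.
I_D = ½ k_n V_ov² = 0.5 × 6.3 × 1.22² = 4.69 mA.

Saturation; I_D = 4.69 mA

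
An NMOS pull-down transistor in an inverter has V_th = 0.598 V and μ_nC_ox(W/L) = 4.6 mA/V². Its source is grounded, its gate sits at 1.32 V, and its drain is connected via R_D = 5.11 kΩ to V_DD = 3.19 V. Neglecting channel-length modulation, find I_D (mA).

I_D = 0.584 mA

V_GS = V_G = 1.32 V, so V_ov = 1.32 − 0.598 = 0.722 V.
Assume saturation: I_D = ½ k_n V_ov² = 0.5 × 4.6 × 0.722² = 1.2 mA, giving V_DS = V_DD − I_D R_D = 3.19 − 1.2 × 5.11 = -2.94 V.
But -2.94 V < V_ov = 0.722 V, so the device is actually in triode.
In triode I_D = k_n[V_ov V_DS − ½ V_DS²] and I_D = (V_DD − V_DS)/R_D. Equating: 11.8 V_DS² − 17.97 V_DS + 3.19 = 0, giving V_DS = 0.205 V (the root below V_ov).
I_D = (3.19 − 0.205) / 5.11 = 0.584 mA.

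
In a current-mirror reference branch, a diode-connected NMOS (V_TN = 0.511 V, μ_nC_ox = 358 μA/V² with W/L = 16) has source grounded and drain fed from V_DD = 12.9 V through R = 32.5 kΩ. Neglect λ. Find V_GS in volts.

With gate tied to drain, V_GS = V_DS ≥ V_GS − V_TN, so the device is in saturation.
k_n = μ_nC_ox · (W/L) = 5.728 mA/V².
KCL at the drain: ½ k_n (V_GS − V_TN)² = (V_DD − V_GS)/R.
Let x = V_GS − 0.511. Then 93.1 x² + x − 12.39 = 0, giving x = 0.359 V (positive root), so V_GS = 0.87 V.
I_D = (V_DD − V_GS)/R = (12.9 − 0.87) / 32.5 = 0.37 mA.

V_GS = 0.870 V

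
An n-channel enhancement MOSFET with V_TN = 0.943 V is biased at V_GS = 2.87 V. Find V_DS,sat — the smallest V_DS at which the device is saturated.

V_DS,sat = 1.93 V

The boundary between triode and saturation is V_DS = V_GS − V_TN = V_ov.
V_ov = 2.87 − 0.943 = 1.93 V.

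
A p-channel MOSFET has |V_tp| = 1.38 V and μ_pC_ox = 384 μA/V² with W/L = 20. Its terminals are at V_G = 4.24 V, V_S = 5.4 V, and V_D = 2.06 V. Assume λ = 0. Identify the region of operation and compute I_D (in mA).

Cutoff; I_D = 0 mA

V_SG = V_S − V_G = 5.4 − 4.24 = 1.16 V; V_SD = V_S − V_D = 5.4 − 2.06 = 3.34 V.
V_SG = 1.16 V < |V_tp| = 1.38 V, so the transistor is in cutoff.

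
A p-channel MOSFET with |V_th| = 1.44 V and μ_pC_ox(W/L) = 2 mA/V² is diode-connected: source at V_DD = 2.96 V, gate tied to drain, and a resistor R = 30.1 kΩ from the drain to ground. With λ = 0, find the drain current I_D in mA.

I_D = 0.0436 mA

With gate tied to drain, V_SG = V_SD ≥ V_SG − |V_th|, so the device is in saturation.
KCL at the drain: ½ k_p (V_SG − |V_th|)² = (V_DD − V_SG)/R.
Let x = V_SG − 1.44. Then 30.1 x² + x − 1.52 = 0, giving x = 0.209 V (positive root), so V_SG = 1.65 V.
I_D = (V_DD − V_SG)/R = (2.96 − 1.65) / 30.1 = 0.0436 mA.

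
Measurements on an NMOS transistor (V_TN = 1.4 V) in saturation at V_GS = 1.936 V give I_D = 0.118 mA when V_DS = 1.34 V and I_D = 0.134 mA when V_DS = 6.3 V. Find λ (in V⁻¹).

λ = 0.0284 V⁻¹

With V_GS fixed, I_D ∝ (1 + λ V_DS) in saturation, so I_D2/I_D1 = (1 + λ V_DS2)/(1 + λ V_DS1).
0.134/0.118 = 1.136 = (1 + 6.3 λ)/(1 + 1.34 λ).
Solving: λ (I_D1 V_DS2 − I_D2 V_DS1) = I_D2 − I_D1, so λ = (0.134 − 0.118) / (0.118 × 6.3 − 0.134 × 1.34) = 0.016 / 0.564 = 0.0284 V⁻¹.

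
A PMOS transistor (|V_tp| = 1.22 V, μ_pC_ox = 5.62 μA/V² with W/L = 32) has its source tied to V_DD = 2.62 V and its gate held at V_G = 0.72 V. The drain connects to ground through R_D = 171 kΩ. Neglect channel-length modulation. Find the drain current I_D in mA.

I_D = 0.0146 mA

V_SG = V_DD − V_G = 2.62 − 0.72 = 1.9 V, so V_ov = 1.9 − 1.22 = 0.68 V.
k_p = μ_pC_ox · (W/L) = 0.1798 mA/V².
Assume saturation: I_D = ½ k_p V_ov² = 0.5 × 0.1798 × 0.68² = 0.0416 mA, giving V_SD = V_DD − I_D R_D = 2.62 − 0.0416 × 171 = -4.49 V.
But -4.49 V < V_ov = 0.68 V, so the device is actually in triode.
In triode I_D = k_p[V_ov V_SD − ½ V_SD²] and I_D = (V_DD − V_SD)/R_D. Equating: 15.4 V_SD² − 21.91 V_SD + 2.62 = 0, giving V_SD = 0.132 V (the root below V_ov).
I_D = (2.62 − 0.132) / 171 = 0.0146 mA.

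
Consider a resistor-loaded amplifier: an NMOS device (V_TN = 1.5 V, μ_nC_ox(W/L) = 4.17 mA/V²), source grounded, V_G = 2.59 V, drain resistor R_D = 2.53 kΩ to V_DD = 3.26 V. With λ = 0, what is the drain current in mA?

I_D = 1.17 mA

V_GS = V_G = 2.59 V, so V_ov = 2.59 − 1.5 = 1.09 V.
Assume saturation: I_D = ½ k_n V_ov² = 0.5 × 4.17 × 1.09² = 2.48 mA, giving V_DS = V_DD − I_D R_D = 3.26 − 2.48 × 2.53 = -3.01 V.
But -3.01 V < V_ov = 1.09 V, so the device is actually in triode.
In triode I_D = k_n[V_ov V_DS − ½ V_DS²] and I_D = (V_DD − V_DS)/R_D. Equating: 5.28 V_DS² − 12.5 V_DS + 3.26 = 0, giving V_DS = 0.298 V (the root below V_ov).
I_D = (3.26 − 0.298) / 2.53 = 1.17 mA.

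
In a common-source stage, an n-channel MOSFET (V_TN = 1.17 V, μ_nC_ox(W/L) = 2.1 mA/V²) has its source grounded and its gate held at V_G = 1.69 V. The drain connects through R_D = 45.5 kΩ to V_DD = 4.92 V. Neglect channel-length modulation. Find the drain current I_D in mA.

V_GS = V_G = 1.69 V, so V_ov = 1.69 − 1.17 = 0.52 V.
Assume saturation: I_D = ½ k_n V_ov² = 0.5 × 2.1 × 0.52² = 0.284 mA, giving V_DS = V_DD − I_D R_D = 4.92 − 0.284 × 45.5 = -8 V.
But -8 V < V_ov = 0.52 V, so the device is actually in triode.
In triode I_D = k_n[V_ov V_DS − ½ V_DS²] and I_D = (V_DD − V_DS)/R_D. Equating: 47.8 V_DS² − 50.69 V_DS + 4.92 = 0, giving V_DS = 0.108 V (the root below V_ov).
I_D = (4.92 − 0.108) / 45.5 = 0.106 mA.

I_D = 0.106 mA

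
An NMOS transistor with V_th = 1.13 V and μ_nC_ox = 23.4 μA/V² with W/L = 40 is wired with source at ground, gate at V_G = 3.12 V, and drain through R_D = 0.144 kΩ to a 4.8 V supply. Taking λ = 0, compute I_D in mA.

V_GS = V_G = 3.12 V, so V_ov = 3.12 − 1.13 = 1.99 V.
k_n = μ_nC_ox · (W/L) = 0.936 mA/V².
Assume saturation: I_D = ½ k_n V_ov² = 0.5 × 0.936 × 1.99² = 1.85 mA, giving V_DS = V_DD − I_D R_D = 4.8 − 1.85 × 0.144 = 4.53 V.
V_DS = 4.53 V ≥ V_ov = 1.99 V, confirming saturation.

I_D = 1.85 mA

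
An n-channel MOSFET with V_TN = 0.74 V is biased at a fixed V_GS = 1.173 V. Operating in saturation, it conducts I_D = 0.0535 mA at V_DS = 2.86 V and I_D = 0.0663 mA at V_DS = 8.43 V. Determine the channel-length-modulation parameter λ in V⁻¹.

With V_GS fixed, I_D ∝ (1 + λ V_DS) in saturation, so I_D2/I_D1 = (1 + λ V_DS2)/(1 + λ V_DS1).
0.0663/0.0535 = 1.239 = (1 + 8.43 λ)/(1 + 2.86 λ).
Solving: λ (I_D1 V_DS2 − I_D2 V_DS1) = I_D2 − I_D1, so λ = (0.0663 − 0.0535) / (0.0535 × 8.43 − 0.0663 × 2.86) = 0.0128 / 0.261 = 0.049 V⁻¹.

λ = 0.0490 V⁻¹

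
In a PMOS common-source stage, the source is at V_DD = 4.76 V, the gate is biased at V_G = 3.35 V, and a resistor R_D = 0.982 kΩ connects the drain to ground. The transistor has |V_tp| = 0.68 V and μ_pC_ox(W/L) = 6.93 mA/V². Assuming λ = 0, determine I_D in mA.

I_D = 1.85 mA

V_SG = V_DD − V_G = 4.76 − 3.35 = 1.41 V, so V_ov = 1.41 − 0.68 = 0.73 V.
Assume saturation: I_D = ½ k_p V_ov² = 0.5 × 6.93 × 0.73² = 1.85 mA, giving V_SD = V_DD − I_D R_D = 4.76 − 1.85 × 0.982 = 2.95 V.
V_SD = 2.95 V ≥ V_ov = 0.73 V, confirming saturation.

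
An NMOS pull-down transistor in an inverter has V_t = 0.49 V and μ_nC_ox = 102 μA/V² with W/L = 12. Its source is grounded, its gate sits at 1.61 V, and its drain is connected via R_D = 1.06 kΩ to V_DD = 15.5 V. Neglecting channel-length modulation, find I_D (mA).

V_GS = V_G = 1.61 V, so V_ov = 1.61 − 0.49 = 1.12 V.
k_n = μ_nC_ox · (W/L) = 1.224 mA/V².
Assume saturation: I_D = ½ k_n V_ov² = 0.5 × 1.224 × 1.12² = 0.768 mA, giving V_DS = V_DD − I_D R_D = 15.5 − 0.768 × 1.06 = 14.7 V.
V_DS = 14.7 V ≥ V_ov = 1.12 V, confirming saturation.

I_D = 0.768 mA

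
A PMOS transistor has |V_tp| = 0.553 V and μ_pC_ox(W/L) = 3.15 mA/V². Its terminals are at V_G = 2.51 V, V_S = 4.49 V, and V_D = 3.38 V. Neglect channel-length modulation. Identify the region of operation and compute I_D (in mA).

Triode; I_D = 3.05 mA

V_SG = V_S − V_G = 4.49 − 2.51 = 1.98 V; V_SD = V_S − V_D = 4.49 − 3.38 = 1.11 V.
V_ov = V_SG − |V_tp| = 1.98 − 0.553 = 1.43 V.
Since V_SD = 1.11 V < V_ov = 1.43 V, the device is in the triode region.
I_D = k_p [V_ov · V_SD − ½ V_SD²] = 3.15 × [1.43 × 1.11 − 0.5 × 1.11²] = 3.05 mA.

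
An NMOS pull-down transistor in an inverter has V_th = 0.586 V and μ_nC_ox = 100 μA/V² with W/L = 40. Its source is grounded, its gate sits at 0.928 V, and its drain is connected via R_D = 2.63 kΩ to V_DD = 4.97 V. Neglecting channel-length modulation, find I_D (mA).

I_D = 0.234 mA

V_GS = V_G = 0.928 V, so V_ov = 0.928 − 0.586 = 0.342 V.
k_n = μ_nC_ox · (W/L) = 4 mA/V².
Assume saturation: I_D = ½ k_n V_ov² = 0.5 × 4 × 0.342² = 0.234 mA, giving V_DS = V_DD − I_D R_D = 4.97 − 0.234 × 2.63 = 4.35 V.
V_DS = 4.35 V ≥ V_ov = 0.342 V, confirming saturation.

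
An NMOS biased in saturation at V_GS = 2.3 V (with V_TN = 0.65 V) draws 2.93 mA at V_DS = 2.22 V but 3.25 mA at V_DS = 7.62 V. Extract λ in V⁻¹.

With V_GS fixed, I_D ∝ (1 + λ V_DS) in saturation, so I_D2/I_D1 = (1 + λ V_DS2)/(1 + λ V_DS1).
3.25/2.93 = 1.109 = (1 + 7.62 λ)/(1 + 2.22 λ).
Solving: λ (I_D1 V_DS2 − I_D2 V_DS1) = I_D2 − I_D1, so λ = (3.25 − 2.93) / (2.93 × 7.62 − 3.25 × 2.22) = 0.32 / 15.1 = 0.0212 V⁻¹.

λ = 0.0212 V⁻¹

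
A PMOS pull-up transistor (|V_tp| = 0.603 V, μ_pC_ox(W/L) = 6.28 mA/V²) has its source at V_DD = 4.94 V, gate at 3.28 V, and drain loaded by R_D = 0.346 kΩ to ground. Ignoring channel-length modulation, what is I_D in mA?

I_D = 3.51 mA

V_SG = V_DD − V_G = 4.94 − 3.28 = 1.66 V, so V_ov = 1.66 − 0.603 = 1.06 V.
Assume saturation: I_D = ½ k_p V_ov² = 0.5 × 6.28 × 1.06² = 3.51 mA, giving V_SD = V_DD − I_D R_D = 4.94 − 3.51 × 0.346 = 3.73 V.
V_SD = 3.73 V ≥ V_ov = 1.06 V, confirming saturation.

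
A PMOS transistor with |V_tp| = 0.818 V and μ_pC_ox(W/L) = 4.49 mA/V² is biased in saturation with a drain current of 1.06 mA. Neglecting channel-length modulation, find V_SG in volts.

In saturation I_D = ½ k_p (V_SG − |V_tp|)², so V_SG − |V_tp| = √(2 I_D / k_p) = √(2 × 1.06 / 4.49) = 0.687 V.
V_SG = 0.818 + 0.687 = 1.51 V.

V_SG = 1.51 V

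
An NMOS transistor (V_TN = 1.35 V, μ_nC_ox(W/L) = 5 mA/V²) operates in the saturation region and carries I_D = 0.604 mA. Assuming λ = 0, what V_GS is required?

V_GS = 1.84 V

In saturation I_D = ½ k_n (V_GS − V_TN)², so V_GS − V_TN = √(2 I_D / k_n) = √(2 × 0.604 / 5) = 0.492 V.
V_GS = 1.35 + 0.492 = 1.84 V.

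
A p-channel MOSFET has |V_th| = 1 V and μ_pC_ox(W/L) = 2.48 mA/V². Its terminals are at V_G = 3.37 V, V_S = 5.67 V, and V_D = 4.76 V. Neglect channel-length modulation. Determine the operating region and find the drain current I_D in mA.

V_SG = V_S − V_G = 5.67 − 3.37 = 2.3 V; V_SD = V_S − V_D = 5.67 − 4.76 = 0.91 V.
V_ov = V_SG − |V_th| = 2.3 − 1 = 1.3 V.
Since V_SD = 0.91 V < V_ov = 1.3 V, the device is in the triode region.
I_D = k_p [V_ov · V_SD − ½ V_SD²] = 2.48 × [1.3 × 0.91 − 0.5 × 0.91²] = 1.91 mA.

Triode; I_D = 1.91 mA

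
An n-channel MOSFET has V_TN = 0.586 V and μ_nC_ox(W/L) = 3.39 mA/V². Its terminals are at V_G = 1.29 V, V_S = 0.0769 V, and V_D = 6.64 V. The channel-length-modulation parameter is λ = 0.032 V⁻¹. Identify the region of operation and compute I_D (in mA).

V_GS = V_G − V_S = 1.29 − 0.0769 = 1.21 V; V_DS = V_D − V_S = 6.64 − 0.0769 = 6.56 V.
V_ov = V_GS − V_TN = 1.21 − 0.586 = 0.627 V.
Since V_DS = 6.56 V ≥ V_ov = 0.627 V, the device is in saturation.
I_D = ½ k_n V_ov² (1 + λ V_DS) = 0.5 × 3.39 × 0.627² × (1 + 0.032 × 6.56) = 0.807 mA.

Saturation; I_D = 0.807 mA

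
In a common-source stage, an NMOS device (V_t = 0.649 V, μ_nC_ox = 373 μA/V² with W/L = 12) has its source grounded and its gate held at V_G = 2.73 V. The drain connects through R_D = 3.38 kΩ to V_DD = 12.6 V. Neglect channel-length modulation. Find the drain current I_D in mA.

V_GS = V_G = 2.73 V, so V_ov = 2.73 − 0.649 = 2.08 V.
k_n = μ_nC_ox · (W/L) = 4.476 mA/V².
Assume saturation: I_D = ½ k_n V_ov² = 0.5 × 4.476 × 2.08² = 9.69 mA, giving V_DS = V_DD − I_D R_D = 12.6 − 9.69 × 3.38 = -20.2 V.
But -20.2 V < V_ov = 2.08 V, so the device is actually in triode.
In triode I_D = k_n[V_ov V_DS − ½ V_DS²] and I_D = (V_DD − V_DS)/R_D. Equating: 7.56 V_DS² − 32.48 V_DS + 12.6 = 0, giving V_DS = 0.431 V (the root below V_ov).
I_D = (12.6 − 0.431) / 3.38 = 3.6 mA.

I_D = 3.60 mA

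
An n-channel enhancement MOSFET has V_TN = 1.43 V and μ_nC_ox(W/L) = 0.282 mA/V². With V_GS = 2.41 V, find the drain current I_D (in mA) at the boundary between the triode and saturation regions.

At the boundary V_DS = V_ov = V_GS − V_TN = 2.41 − 1.43 = 0.98 V.
I_D = ½ k_n V_ov² = 0.5 × 0.282 × 0.98² = 0.135 mA.

I_D = 0.135 mA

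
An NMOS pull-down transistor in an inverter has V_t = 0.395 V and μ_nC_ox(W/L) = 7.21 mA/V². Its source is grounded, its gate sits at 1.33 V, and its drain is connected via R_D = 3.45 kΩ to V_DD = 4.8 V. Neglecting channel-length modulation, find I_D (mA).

I_D = 1.33 mA

V_GS = V_G = 1.33 V, so V_ov = 1.33 − 0.395 = 0.935 V.
Assume saturation: I_D = ½ k_n V_ov² = 0.5 × 7.21 × 0.935² = 3.15 mA, giving V_DS = V_DD − I_D R_D = 4.8 − 3.15 × 3.45 = -6.07 V.
But -6.07 V < V_ov = 0.935 V, so the device is actually in triode.
In triode I_D = k_n[V_ov V_DS − ½ V_DS²] and I_D = (V_DD − V_DS)/R_D. Equating: 12.4 V_DS² − 24.26 V_DS + 4.8 = 0, giving V_DS = 0.223 V (the root below V_ov).
I_D = (4.8 − 0.223) / 3.45 = 1.33 mA.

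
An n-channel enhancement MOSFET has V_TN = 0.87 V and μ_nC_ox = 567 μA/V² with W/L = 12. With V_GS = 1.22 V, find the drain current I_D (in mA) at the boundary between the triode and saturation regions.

I_D = 0.417 mA

At the boundary V_DS = V_ov = V_GS − V_TN = 1.22 − 0.87 = 0.35 V.
k_n = μ_nC_ox · (W/L) = 6.804 mA/V².
I_D = ½ k_n V_ov² = 0.5 × 6.804 × 0.35² = 0.417 mA.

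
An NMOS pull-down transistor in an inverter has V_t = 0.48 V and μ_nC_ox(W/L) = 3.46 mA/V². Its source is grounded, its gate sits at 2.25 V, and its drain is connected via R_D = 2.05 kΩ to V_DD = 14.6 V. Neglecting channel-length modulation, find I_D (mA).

V_GS = V_G = 2.25 V, so V_ov = 2.25 − 0.48 = 1.77 V.
Assume saturation: I_D = ½ k_n V_ov² = 0.5 × 3.46 × 1.77² = 5.42 mA, giving V_DS = V_DD − I_D R_D = 14.6 − 5.42 × 2.05 = 3.49 V.
V_DS = 3.49 V ≥ V_ov = 1.77 V, confirming saturation.

I_D = 5.42 mA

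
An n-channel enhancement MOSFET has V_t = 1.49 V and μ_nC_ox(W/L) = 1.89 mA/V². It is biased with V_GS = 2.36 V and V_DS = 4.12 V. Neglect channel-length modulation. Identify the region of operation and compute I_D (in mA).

Saturation; I_D = 0.715 mA

V_ov = V_GS − V_t = 2.36 − 1.49 = 0.87 V.
Since V_DS = 4.12 V ≥ V_ov = 0.87 V, the device is in saturation.
I_D = ½ k_n V_ov² = 0.5 × 1.89 × 0.87² = 0.715 mA.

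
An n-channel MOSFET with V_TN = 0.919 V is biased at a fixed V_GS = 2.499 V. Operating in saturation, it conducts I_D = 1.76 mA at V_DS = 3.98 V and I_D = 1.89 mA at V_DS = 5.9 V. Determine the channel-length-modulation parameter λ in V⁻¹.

λ = 0.0454 V⁻¹

With V_GS fixed, I_D ∝ (1 + λ V_DS) in saturation, so I_D2/I_D1 = (1 + λ V_DS2)/(1 + λ V_DS1).
1.89/1.76 = 1.074 = (1 + 5.9 λ)/(1 + 3.98 λ).
Solving: λ (I_D1 V_DS2 − I_D2 V_DS1) = I_D2 − I_D1, so λ = (1.89 − 1.76) / (1.76 × 5.9 − 1.89 × 3.98) = 0.13 / 2.86 = 0.0454 V⁻¹.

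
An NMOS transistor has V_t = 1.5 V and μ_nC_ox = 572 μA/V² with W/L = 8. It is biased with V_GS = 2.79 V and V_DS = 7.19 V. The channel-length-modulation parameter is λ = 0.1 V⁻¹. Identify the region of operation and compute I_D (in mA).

Saturation; I_D = 6.55 mA

k_n = μ_nC_ox · (W/L) = 4.576 mA/V².
V_ov = V_GS − V_t = 2.79 − 1.5 = 1.29 V.
Since V_DS = 7.19 V ≥ V_ov = 1.29 V, the device is in saturation.
I_D = ½ k_n V_ov² (1 + λ V_DS) = 0.5 × 4.576 × 1.29² × (1 + 0.1 × 7.19) = 6.55 mA.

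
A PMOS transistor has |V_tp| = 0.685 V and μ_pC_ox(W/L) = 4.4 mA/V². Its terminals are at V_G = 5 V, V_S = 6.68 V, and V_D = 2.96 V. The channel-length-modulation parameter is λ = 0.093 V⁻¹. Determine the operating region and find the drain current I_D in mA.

Saturation; I_D = 2.93 mA

V_SG = V_S − V_G = 6.68 − 5 = 1.68 V; V_SD = V_S − V_D = 6.68 − 2.96 = 3.72 V.
V_ov = V_SG − |V_tp| = 1.68 − 0.685 = 0.995 V.
Since V_SD = 3.72 V ≥ V_ov = 0.995 V, the device is in saturation.
I_D = ½ k_p V_ov² (1 + λ V_SD) = 0.5 × 4.4 × 0.995² × (1 + 0.093 × 3.72) = 2.93 mA.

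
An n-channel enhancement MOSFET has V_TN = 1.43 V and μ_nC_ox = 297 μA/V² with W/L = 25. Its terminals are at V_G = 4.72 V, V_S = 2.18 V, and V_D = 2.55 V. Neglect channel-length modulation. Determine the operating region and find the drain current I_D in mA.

V_GS = V_G − V_S = 4.72 − 2.18 = 2.54 V; V_DS = V_D − V_S = 2.55 − 2.18 = 0.37 V.
k_n = μ_nC_ox · (W/L) = 7.425 mA/V².
V_ov = V_GS − V_TN = 2.54 − 1.43 = 1.11 V.
Since V_DS = 0.37 V < V_ov = 1.11 V, the device is in the triode region.
I_D = k_n [V_ov · V_DS − ½ V_DS²] = 7.425 × [1.11 × 0.37 − 0.5 × 0.37²] = 2.54 mA.

Triode; I_D = 2.54 mA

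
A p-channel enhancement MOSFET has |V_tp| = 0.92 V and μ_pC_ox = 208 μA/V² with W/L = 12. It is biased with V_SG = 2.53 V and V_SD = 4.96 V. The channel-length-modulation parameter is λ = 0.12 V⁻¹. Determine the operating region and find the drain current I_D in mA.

k_p = μ_pC_ox · (W/L) = 2.496 mA/V².
V_ov = V_SG − |V_tp| = 2.53 − 0.92 = 1.61 V.
Since V_SD = 4.96 V ≥ V_ov = 1.61 V, the device is in saturation.
I_D = ½ k_p V_ov² (1 + λ V_SD) = 0.5 × 2.496 × 1.61² × (1 + 0.12 × 4.96) = 5.16 mA.

Saturation; I_D = 5.16 mA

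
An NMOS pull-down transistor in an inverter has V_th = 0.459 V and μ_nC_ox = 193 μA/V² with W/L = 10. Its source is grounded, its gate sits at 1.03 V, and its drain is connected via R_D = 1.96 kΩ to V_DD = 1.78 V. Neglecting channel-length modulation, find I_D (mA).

I_D = 0.315 mA

V_GS = V_G = 1.03 V, so V_ov = 1.03 − 0.459 = 0.571 V.
k_n = μ_nC_ox · (W/L) = 1.93 mA/V².
Assume saturation: I_D = ½ k_n V_ov² = 0.5 × 1.93 × 0.571² = 0.315 mA, giving V_DS = V_DD − I_D R_D = 1.78 − 0.315 × 1.96 = 1.16 V.
V_DS = 1.16 V ≥ V_ov = 0.571 V, confirming saturation.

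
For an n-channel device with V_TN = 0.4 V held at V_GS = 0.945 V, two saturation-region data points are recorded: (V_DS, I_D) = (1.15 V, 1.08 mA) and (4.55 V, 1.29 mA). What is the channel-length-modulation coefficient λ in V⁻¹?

With V_GS fixed, I_D ∝ (1 + λ V_DS) in saturation, so I_D2/I_D1 = (1 + λ V_DS2)/(1 + λ V_DS1).
1.29/1.08 = 1.194 = (1 + 4.55 λ)/(1 + 1.15 λ).
Solving: λ (I_D1 V_DS2 − I_D2 V_DS1) = I_D2 − I_D1, so λ = (1.29 − 1.08) / (1.08 × 4.55 − 1.29 × 1.15) = 0.21 / 3.43 = 0.0612 V⁻¹.

λ = 0.0612 V⁻¹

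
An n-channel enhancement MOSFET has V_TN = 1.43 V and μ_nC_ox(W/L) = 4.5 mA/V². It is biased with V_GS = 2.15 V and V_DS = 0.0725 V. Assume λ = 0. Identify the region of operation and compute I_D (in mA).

Triode; I_D = 0.223 mA

V_ov = V_GS − V_TN = 2.15 − 1.43 = 0.72 V.
Since V_DS = 0.0725 V < V_ov = 0.72 V, the device is in the triode region.
I_D = k_n [V_ov · V_DS − ½ V_DS²] = 4.5 × [0.72 × 0.0725 − 0.5 × 0.0725²] = 0.223 mA.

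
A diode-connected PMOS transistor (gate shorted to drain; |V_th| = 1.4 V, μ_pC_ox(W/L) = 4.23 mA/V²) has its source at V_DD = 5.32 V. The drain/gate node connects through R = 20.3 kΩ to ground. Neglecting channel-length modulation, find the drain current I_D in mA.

With gate tied to drain, V_SG = V_SD ≥ V_SG − |V_th|, so the device is in saturation.
KCL at the drain: ½ k_p (V_SG − |V_th|)² = (V_DD − V_SG)/R.
Let x = V_SG − 1.4. Then 42.9 x² + x − 3.92 = 0, giving x = 0.291 V (positive root), so V_SG = 1.69 V.
I_D = (V_DD − V_SG)/R = (5.32 − 1.69) / 20.3 = 0.179 mA.

I_D = 0.179 mA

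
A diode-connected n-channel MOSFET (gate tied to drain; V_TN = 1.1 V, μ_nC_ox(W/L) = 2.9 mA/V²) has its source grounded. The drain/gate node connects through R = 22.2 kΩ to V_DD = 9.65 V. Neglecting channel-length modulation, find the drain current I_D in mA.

I_D = 0.363 mA

With gate tied to drain, V_GS = V_DS ≥ V_GS − V_TN, so the device is in saturation.
KCL at the drain: ½ k_n (V_GS − V_TN)² = (V_DD − V_GS)/R.
Let x = V_GS − 1.1. Then 32.2 x² + x − 8.55 = 0, giving x = 0.5 V (positive root), so V_GS = 1.6 V.
I_D = (V_DD − V_GS)/R = (9.65 − 1.6) / 22.2 = 0.363 mA.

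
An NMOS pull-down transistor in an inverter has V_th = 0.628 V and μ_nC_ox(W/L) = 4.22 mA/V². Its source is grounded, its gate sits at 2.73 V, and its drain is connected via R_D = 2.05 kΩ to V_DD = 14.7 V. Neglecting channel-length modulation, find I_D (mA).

V_GS = V_G = 2.73 V, so V_ov = 2.73 − 0.628 = 2.1 V.
Assume saturation: I_D = ½ k_n V_ov² = 0.5 × 4.22 × 2.1² = 9.32 mA, giving V_DS = V_DD − I_D R_D = 14.7 − 9.32 × 2.05 = -4.41 V.
But -4.41 V < V_ov = 2.1 V, so the device is actually in triode.
In triode I_D = k_n[V_ov V_DS − ½ V_DS²] and I_D = (V_DD − V_DS)/R_D. Equating: 4.33 V_DS² − 19.18 V_DS + 14.7 = 0, giving V_DS = 0.985 V (the root below V_ov).
I_D = (14.7 − 0.985) / 2.05 = 6.69 mA.

I_D = 6.69 mA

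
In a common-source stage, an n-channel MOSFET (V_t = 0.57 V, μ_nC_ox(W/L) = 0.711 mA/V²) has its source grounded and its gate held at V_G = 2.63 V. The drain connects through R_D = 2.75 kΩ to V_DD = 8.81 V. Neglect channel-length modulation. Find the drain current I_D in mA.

V_GS = V_G = 2.63 V, so V_ov = 2.63 − 0.57 = 2.06 V.
Assume saturation: I_D = ½ k_n V_ov² = 0.5 × 0.711 × 2.06² = 1.51 mA, giving V_DS = V_DD − I_D R_D = 8.81 − 1.51 × 2.75 = 4.66 V.
V_DS = 4.66 V ≥ V_ov = 2.06 V, confirming saturation.

I_D = 1.51 mA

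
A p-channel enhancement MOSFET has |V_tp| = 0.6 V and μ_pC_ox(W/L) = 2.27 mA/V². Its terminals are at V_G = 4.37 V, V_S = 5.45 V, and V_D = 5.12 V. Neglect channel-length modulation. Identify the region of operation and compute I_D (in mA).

V_SG = V_S − V_G = 5.45 − 4.37 = 1.08 V; V_SD = V_S − V_D = 5.45 − 5.12 = 0.33 V.
V_ov = V_SG − |V_tp| = 1.08 − 0.6 = 0.48 V.
Since V_SD = 0.33 V < V_ov = 0.48 V, the device is in the triode region.
I_D = k_p [V_ov · V_SD − ½ V_SD²] = 2.27 × [0.48 × 0.33 − 0.5 × 0.33²] = 0.236 mA.

Triode; I_D = 0.236 mA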